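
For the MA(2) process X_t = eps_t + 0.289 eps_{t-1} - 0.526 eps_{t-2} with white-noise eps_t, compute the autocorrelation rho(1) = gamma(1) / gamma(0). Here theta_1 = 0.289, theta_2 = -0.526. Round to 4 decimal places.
\rho(1) = 0.1007

For an MA(q) process with theta_0 = 1, the autocovariance is
  gamma(k) = sigma^2 * sum_{i=0..q-k} theta_i * theta_{i+k},
and rho(k) = gamma(k) / gamma(0). Sigma^2 cancels.
  numerator   = (1)*(0.289) + (0.289)*(-0.526) = 0.136986.
  denominator = (1)^2 + (0.289)^2 + (-0.526)^2 = 1.360197.
  rho(1) = 0.136986 / 1.360197 = 0.1007.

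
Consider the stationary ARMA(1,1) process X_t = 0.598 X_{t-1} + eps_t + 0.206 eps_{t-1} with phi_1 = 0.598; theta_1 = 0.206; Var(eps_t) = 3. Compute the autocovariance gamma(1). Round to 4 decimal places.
\gamma(1) = 4.2172

Multiply the model equation by X_{t-k} and take expectations. With theta_0 = psi_0 = 1 and psi_j the MA(infinity) weights, this gives
  gamma(k) - sum_i phi_i gamma(k-i) = c_k,
  c_k = sigma^2 * sum_{j=k..q} theta_j psi_{j-k}   (c_k = 0 for k > q),
using gamma(-m) = gamma(m).
psi-weights needed (psi_j = theta_j + sum_i phi_i psi_{j-i}):
  psi_1 = theta_1 + phi_1 = 0.206 + (0.598) = 0.804
Right-hand sides:
  c_0 = sigma^2 (1 + theta_1 psi_1) = 3 * (1 + (0.206)(0.804)) = 3 * 1.165624 = 3.496872
  c_1 = sigma^2 theta_1 = 3 * (0.206) = 0.618
  c_2 = 0
Equations for k = 0 and k = 1 (AR order 1):
  gamma(0) = phi_1 gamma(1) + c_0
  gamma(1) = phi_1 gamma(0) + c_1
Substituting the second into the first: gamma(0) (1 - phi_1^2) = c_0 + phi_1 c_1, so
  gamma(0) = (c_0 + phi_1 c_1) / (1 - phi_1^2) = (3.496872 + (0.598)(0.618)) / (1 - (0.598)^2) = 3.866436 / 0.642396 = 6.018773.
  gamma(1) = phi_1 gamma(0) + c_1 = (0.598)(6.018773) + (0.618) = 4.217227.
Therefore gamma(1) = 4.2172 (to 4 decimal places).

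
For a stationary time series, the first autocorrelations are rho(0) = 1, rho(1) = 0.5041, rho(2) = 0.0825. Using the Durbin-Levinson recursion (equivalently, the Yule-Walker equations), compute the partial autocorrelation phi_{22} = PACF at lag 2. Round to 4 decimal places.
\phi_{22} = -0.2301

The PACF at lag k is phi_{kk}, the last component of the solution
to the Yule-Walker system G_k phi = r_k where
  (G_k)_{ij} = rho(|i - j|), (r_k)_i = rho(i), i,j = 1..k.
Equivalently, Durbin-Levinson gives phi_{kk} iteratively:
  phi_{11} = rho(1)
  phi_{kk} = [rho(k) - sum_{j=1..k-1} phi_{k-1,j} rho(k-j)]
            / [1 - sum_{j=1..k-1} phi_{k-1,j} rho(j)],
  phi_{k,j} = phi_{k-1,j} - phi_{kk} phi_{k-1,k-j},  j = 1..k-1.
Step k = 1:
  phi_11 = rho(1) = 0.5041.
Step k = 2:
  phi_22 = [rho(2) - phi_11 rho(1)] / [1 - phi_11 rho(1)] = [0.0825 - (0.5041)(0.5041)] / [1 - (0.5041)(0.5041)]
         = -0.17161681 / 0.74588319 = -0.2301.
Therefore phi_{22} = -0.2301.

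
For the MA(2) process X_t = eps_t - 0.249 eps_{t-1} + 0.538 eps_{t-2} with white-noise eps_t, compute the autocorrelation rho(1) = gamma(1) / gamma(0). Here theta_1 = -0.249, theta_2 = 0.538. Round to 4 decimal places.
\rho(1) = -0.2834

For an MA(q) process with theta_0 = 1, the autocovariance is
  gamma(k) = sigma^2 * sum_{i=0..q-k} theta_i * theta_{i+k},
and rho(k) = gamma(k) / gamma(0). Sigma^2 cancels.
  numerator   = (1)*(-0.249) + (-0.249)*(0.538) = -0.382962.
  denominator = (1)^2 + (-0.249)^2 + (0.538)^2 = 1.351445.
  rho(1) = -0.382962 / 1.351445 = -0.2834.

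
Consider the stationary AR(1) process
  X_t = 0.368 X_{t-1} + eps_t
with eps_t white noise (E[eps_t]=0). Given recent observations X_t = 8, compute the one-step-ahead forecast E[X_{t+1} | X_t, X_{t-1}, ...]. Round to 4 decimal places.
E[X_{t+1} \mid \mathcal F_t] = 2.9440

For an AR(p) model X_t = c + sum_i phi_i X_{t-i} + eps_t, the
one-step-ahead conditional mean is
  E[X_{t+1} | X_t, ...] = c + sum_i phi_i X_{t+1-i}.
Substitute known values:
  E[X_{t+1} | ...] = (0.368) * (8)
                   = 2.9440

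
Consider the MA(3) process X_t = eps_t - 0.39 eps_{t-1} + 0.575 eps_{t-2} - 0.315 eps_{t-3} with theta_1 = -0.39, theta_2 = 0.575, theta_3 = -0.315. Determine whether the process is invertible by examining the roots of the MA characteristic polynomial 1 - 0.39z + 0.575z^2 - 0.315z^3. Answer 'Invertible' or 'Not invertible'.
\text{Invertible}

The MA(q) characteristic polynomial is P(z) = 1 - 0.39z + 0.575z^2 - 0.315z^3.
Invertibility requires all roots to lie outside the unit circle, i.e. |z| > 1 for every root.
Degree 3: look for a simple real root z0 first, then factor out (1 - z/z0) and solve the remaining quadratic.
Testing z0 = 2: P(2) = 1 + (-0.39)(2) + (0.575)(2)^2 + (-0.315)(2)^3
  = 1 + (-0.78) + (2.3) + (-2.52) = 0.  So z_0 = 2 is a root, |z_0| = 2.
Divide out the factor (1 - 0.5 z) = (1 - z/z0) (since 1/z0 = 0.5):
  P(z) = (1 - 0.5 z)(1 + (0.11) z + (0.63) z^2)
  [check: z-coef 0.11 - (0.5) = -0.39; z^2-coef 0.63 - (0.5)(0.11) = 0.575; z^3-coef -(0.5)(0.63) = -0.315.]
Remaining roots from the quadratic factor 1 + (0.11) z + (0.63) z^2:
  Set 1 + (0.11) z + (0.63) z^2 = 0, i.e. a z^2 + b z + c = 0 with a = 0.63, b = 0.11, c = 1.
  Discriminant D = b^2 - 4ac = (0.11)^2 - 4*(0.63)*1 = 0.0121 - (2.52) = -2.5079.
  D < 0, so the roots are the complex-conjugate pair z = (-b +/- i sqrt(-D)) / (2a) = -0.0873 +/- 1.2569i.
  For a conjugate pair |z|^2 = z * conj(z) = (product of roots) = c/a = 1/(0.63) = 1.587302, so |z| = sqrt(1.587302) = 1.2599 for both roots.
Moduli of all roots: 2.0000, 1.2599, 1.2599.
All moduli strictly greater than 1? Yes.
Verdict: Invertible.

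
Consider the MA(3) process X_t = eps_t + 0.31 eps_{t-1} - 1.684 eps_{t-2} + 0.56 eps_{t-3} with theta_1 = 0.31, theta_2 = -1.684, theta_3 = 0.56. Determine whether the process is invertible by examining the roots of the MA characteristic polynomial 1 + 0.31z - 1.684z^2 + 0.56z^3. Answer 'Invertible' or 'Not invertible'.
\text{Not invertible}

The MA(q) characteristic polynomial is P(z) = 1 + 0.31z - 1.684z^2 + 0.56z^3.
Invertibility requires all roots to lie outside the unit circle, i.e. |z| > 1 for every root.
Degree 3: look for a simple real root z0 first, then factor out (1 - z/z0) and solve the remaining quadratic.
Testing z0 = 2.5: P(2.5) = 1 + (0.31)(2.5) + (-1.684)(2.5)^2 + (0.56)(2.5)^3
  = 1 + (0.775) + (-10.525) + (8.75) = 0.  So z_0 = 2.5 is a root, |z_0| = 2.5.
Divide out the factor (1 - 0.4 z) = (1 - z/z0) (since 1/z0 = 0.4):
  P(z) = (1 - 0.4 z)(1 + (0.71) z + (-1.4) z^2)
  [check: z-coef 0.71 - (0.4) = 0.31; z^2-coef -1.4 - (0.4)(0.71) = -1.684; z^3-coef -(0.4)(-1.4) = 0.56.]
Remaining roots from the quadratic factor 1 + (0.71) z + (-1.4) z^2:
  Set 1 + (0.71) z + (-1.4) z^2 = 0, i.e. a z^2 + b z + c = 0 with a = -1.4, b = 0.71, c = 1.
  Discriminant D = b^2 - 4ac = (0.71)^2 - 4*(-1.4)*1 = 0.5041 - (-5.6) = 6.1041.
  D >= 0, so the roots are real: z = (-b +/- sqrt(D)) / (2a) = (-0.71 +/- 2.470648) / (-2.8).
    z_1 = (-0.71 + 2.470648) / (-2.8) = -0.6288,   |z_1| = 0.6288.
    z_2 = (-0.71 - 2.470648) / (-2.8) = 1.1359,   |z_2| = 1.1359.
Moduli of all roots: 2.5000, 0.6288, 1.1359.
All moduli strictly greater than 1? No.
Verdict: Not invertible.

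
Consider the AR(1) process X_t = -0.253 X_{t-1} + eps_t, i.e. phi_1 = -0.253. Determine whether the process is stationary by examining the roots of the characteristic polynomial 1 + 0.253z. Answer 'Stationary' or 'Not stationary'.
\text{Stationary}

The AR(p) characteristic polynomial is P(z) = 1 + 0.253z.
Stationarity requires all roots to lie outside the unit circle, i.e. |z| > 1 for every root.
This is linear in z: 1 + (0.253) z = 0  =>  z = -1/(0.253) = -3.952569,  |z| = 3.952569.
Moduli of all roots: 3.9526.
All moduli strictly greater than 1? Yes.
Verdict: Stationary.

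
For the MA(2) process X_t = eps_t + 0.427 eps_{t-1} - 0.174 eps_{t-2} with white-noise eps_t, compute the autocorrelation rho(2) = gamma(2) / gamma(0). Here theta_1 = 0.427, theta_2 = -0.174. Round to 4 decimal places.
\rho(2) = -0.1435

For an MA(q) process with theta_0 = 1, the autocovariance is
  gamma(k) = sigma^2 * sum_{i=0..q-k} theta_i * theta_{i+k},
and rho(k) = gamma(k) / gamma(0). Sigma^2 cancels.
  numerator   = (1)*(-0.174) = -0.174.
  denominator = (1)^2 + (0.427)^2 + (-0.174)^2 = 1.212605.
  rho(2) = -0.174 / 1.212605 = -0.1435.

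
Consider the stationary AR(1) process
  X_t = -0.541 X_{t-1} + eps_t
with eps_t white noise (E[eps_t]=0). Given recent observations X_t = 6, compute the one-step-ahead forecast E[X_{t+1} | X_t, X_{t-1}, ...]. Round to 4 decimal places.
E[X_{t+1} \mid \mathcal F_t] = -3.2460

For an AR(p) model X_t = c + sum_i phi_i X_{t-i} + eps_t, the
one-step-ahead conditional mean is
  E[X_{t+1} | X_t, ...] = c + sum_i phi_i X_{t+1-i}.
Substitute known values:
  E[X_{t+1} | ...] = (-0.541) * (6)
                   = -3.2460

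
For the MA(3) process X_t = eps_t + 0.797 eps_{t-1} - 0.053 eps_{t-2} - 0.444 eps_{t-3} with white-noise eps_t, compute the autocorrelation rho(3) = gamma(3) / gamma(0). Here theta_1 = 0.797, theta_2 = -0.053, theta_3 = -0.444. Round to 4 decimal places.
\rho(3) = -0.2419

For an MA(q) process with theta_0 = 1, the autocovariance is
  gamma(k) = sigma^2 * sum_{i=0..q-k} theta_i * theta_{i+k},
and rho(k) = gamma(k) / gamma(0). Sigma^2 cancels.
  numerator   = (1)*(-0.444) = -0.444.
  denominator = (1)^2 + (0.797)^2 + (-0.053)^2 + (-0.444)^2 = 1.835154.
  rho(3) = -0.444 / 1.835154 = -0.2419.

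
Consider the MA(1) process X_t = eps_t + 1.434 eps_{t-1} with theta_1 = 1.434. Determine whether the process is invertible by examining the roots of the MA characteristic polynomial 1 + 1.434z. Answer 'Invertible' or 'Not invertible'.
\text{Not invertible}

The MA(q) characteristic polynomial is P(z) = 1 + 1.434z.
Invertibility requires all roots to lie outside the unit circle, i.e. |z| > 1 for every root.
This is linear in z: 1 + (1.434) z = 0  =>  z = -1/(1.434) = -0.69735,  |z| = 0.69735.
Moduli of all roots: 0.6974.
All moduli strictly greater than 1? No.
Verdict: Not invertible.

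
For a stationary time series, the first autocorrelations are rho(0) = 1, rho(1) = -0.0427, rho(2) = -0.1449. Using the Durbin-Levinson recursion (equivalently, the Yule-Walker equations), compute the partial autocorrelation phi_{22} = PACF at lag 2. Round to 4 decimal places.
\phi_{22} = -0.1470

The PACF at lag k is phi_{kk}, the last component of the solution
to the Yule-Walker system G_k phi = r_k where
  (G_k)_{ij} = rho(|i - j|), (r_k)_i = rho(i), i,j = 1..k.
Equivalently, Durbin-Levinson gives phi_{kk} iteratively:
  phi_{11} = rho(1)
  phi_{kk} = [rho(k) - sum_{j=1..k-1} phi_{k-1,j} rho(k-j)]
            / [1 - sum_{j=1..k-1} phi_{k-1,j} rho(j)],
  phi_{k,j} = phi_{k-1,j} - phi_{kk} phi_{k-1,k-j},  j = 1..k-1.
Step k = 1:
  phi_11 = rho(1) = -0.0427.
Step k = 2:
  phi_22 = [rho(2) - phi_11 rho(1)] / [1 - phi_11 rho(1)] = [-0.1449 - (-0.0427)(-0.0427)] / [1 - (-0.0427)(-0.0427)]
         = -0.14672329 / 0.99817671 = -0.147.
Therefore phi_{22} = -0.1470.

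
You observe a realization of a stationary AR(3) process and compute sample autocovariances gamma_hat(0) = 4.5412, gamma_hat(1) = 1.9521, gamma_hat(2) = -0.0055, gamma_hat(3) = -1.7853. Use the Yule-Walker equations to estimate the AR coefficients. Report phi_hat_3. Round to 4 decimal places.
\hat\phi_{3} = -0.3810

The Yule-Walker equations for an AR(p) process read, in matrix form,
  Gamma_p phi = r_p,   with   (Gamma_p)_{ij} = gamma(|i - j|),
                       (r_p)_i = gamma(i),   i,j = 1..p.
Substitute the sample gammas (Toeplitz matrix and right-hand side of size 3):
  Gamma_p = [[4.5412, 1.9521, -0.0055], [1.9521, 4.5412, 1.9521], [-0.0055, 1.9521, 4.5412]]
  r_p     = [1.9521, -0.0055, -1.7853]
Written out (R1..R3):
  (R1) 4.5412 phi_1 + 1.9521 phi_2 - 0.0055 phi_3 = 1.9521
  (R2) 1.9521 phi_1 + 4.5412 phi_2 + 1.9521 phi_3 = -0.0055
  (R3) -0.0055 phi_1 + 1.9521 phi_2 + 4.5412 phi_3 = -1.7853
Gaussian elimination:
  R2 <- R2 - (1.9521/4.5412) R1 = R2 - (0.429864) R1:  3.702062 phi_2 + 1.954464 phi_3 = -0.844638
  R3 <- R3 - (-0.0055/4.5412) R1 = R3 - (-0.001211) R1:  1.954464 phi_2 + 4.541193 phi_3 = -1.782936
  R3 <- R3 - (1.954464/3.702062) R2 = R3 - (0.527939) R2:  3.509355 phi_3 = -1.337018
Back-substitution:
  phi_hat_3 = -1.337018 / 3.509355 = -0.380987
  phi_hat_2 = (-0.844638 - (1.954464)(-0.380987)) / 3.702062 = -0.027015
  phi_hat_1 = (1.9521 - (1.9521)(-0.027015) - (-0.0055)(-0.380987)) / 4.5412 = 0.441016
So phi_hat = [0.4410, -0.0270, -0.3810].
Therefore phi_hat_3 = -0.3810.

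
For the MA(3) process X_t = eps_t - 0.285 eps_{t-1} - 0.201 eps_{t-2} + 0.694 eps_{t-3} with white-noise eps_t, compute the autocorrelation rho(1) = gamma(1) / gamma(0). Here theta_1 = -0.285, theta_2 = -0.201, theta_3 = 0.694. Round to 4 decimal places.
\rho(1) = -0.2290

For an MA(q) process with theta_0 = 1, the autocovariance is
  gamma(k) = sigma^2 * sum_{i=0..q-k} theta_i * theta_{i+k},
and rho(k) = gamma(k) / gamma(0). Sigma^2 cancels.
  numerator   = (1)*(-0.285) + (-0.285)*(-0.201) + (-0.201)*(0.694) = -0.367209.
  denominator = (1)^2 + (-0.285)^2 + (-0.201)^2 + (0.694)^2 = 1.603262.
  rho(1) = -0.367209 / 1.603262 = -0.2290.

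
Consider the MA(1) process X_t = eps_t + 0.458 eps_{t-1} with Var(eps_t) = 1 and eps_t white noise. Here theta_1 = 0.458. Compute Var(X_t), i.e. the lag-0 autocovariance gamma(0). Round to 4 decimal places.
\gamma(0) = 1.2098

For an MA(q) process X_t = eps_t + sum_i theta_i eps_{t-i} with
Var(eps_t) = sigma^2, the variance is
  gamma(0) = sigma^2 * (1 + sum_i theta_i^2).
  sum_i theta_i^2 = (0.458)^2 = 0.209764.
  gamma(0) = 1 * (1 + 0.209764) = 1 * 1.209764 = 1.209764, which rounds to 1.2098.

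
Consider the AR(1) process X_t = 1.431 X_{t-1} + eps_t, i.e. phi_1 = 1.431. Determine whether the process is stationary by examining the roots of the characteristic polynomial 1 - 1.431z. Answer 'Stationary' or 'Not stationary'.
\text{Not stationary}

The AR(p) characteristic polynomial is P(z) = 1 - 1.431z.
Stationarity requires all roots to lie outside the unit circle, i.e. |z| > 1 for every root.
This is linear in z: 1 + (-1.431) z = 0  =>  z = -1/(-1.431) = 0.698812,  |z| = 0.698812.
Moduli of all roots: 0.6988.
All moduli strictly greater than 1? No.
Verdict: Not stationary.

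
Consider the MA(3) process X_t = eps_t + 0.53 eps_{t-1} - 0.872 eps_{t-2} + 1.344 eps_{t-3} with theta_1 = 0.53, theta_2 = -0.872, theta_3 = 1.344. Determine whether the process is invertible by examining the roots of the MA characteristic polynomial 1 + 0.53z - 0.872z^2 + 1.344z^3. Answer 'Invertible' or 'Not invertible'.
\text{Not invertible}

The MA(q) characteristic polynomial is P(z) = 1 + 0.53z - 0.872z^2 + 1.344z^3.
Invertibility requires all roots to lie outside the unit circle, i.e. |z| > 1 for every root.
Degree 3: look for a simple real root z0 first, then factor out (1 - z/z0) and solve the remaining quadratic.
Testing z0 = -0.625: P(-0.625) = 1 + (0.53)(-0.625) + (-0.872)(-0.625)^2 + (1.344)(-0.625)^3
  = 1 + (-0.33125) + (-0.340625) + (-0.328125) = 0.  So z_0 = -0.625 is a root, |z_0| = 0.625.
Divide out the factor (1 + 1.6 z) = (1 - z/z0) (since 1/z0 = -1.6):
  P(z) = (1 + 1.6 z)(1 + (-1.07) z + (0.84) z^2)
  [check: z-coef -1.07 - (-1.6) = 0.53; z^2-coef 0.84 - (-1.6)(-1.07) = -0.872; z^3-coef -(-1.6)(0.84) = 1.344.]
Remaining roots from the quadratic factor 1 + (-1.07) z + (0.84) z^2:
  Set 1 + (-1.07) z + (0.84) z^2 = 0, i.e. a z^2 + b z + c = 0 with a = 0.84, b = -1.07, c = 1.
  Discriminant D = b^2 - 4ac = (-1.07)^2 - 4*(0.84)*1 = 1.1449 - (3.36) = -2.2151.
  D < 0, so the roots are the complex-conjugate pair z = (-b +/- i sqrt(-D)) / (2a) = 0.6369 +/- 0.8859i.
  For a conjugate pair |z|^2 = z * conj(z) = (product of roots) = c/a = 1/(0.84) = 1.190476, so |z| = sqrt(1.190476) = 1.0911 for both roots.
Moduli of all roots: 0.6250, 1.0911, 1.0911.
All moduli strictly greater than 1? No.
Verdict: Not invertible.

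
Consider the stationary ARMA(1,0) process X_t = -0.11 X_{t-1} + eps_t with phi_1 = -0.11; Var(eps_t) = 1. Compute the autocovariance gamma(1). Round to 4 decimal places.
\gamma(1) = -0.1113

Multiply the model equation by X_{t-k} and take expectations. With theta_0 = psi_0 = 1 and psi_j the MA(infinity) weights, this gives
  gamma(k) - sum_i phi_i gamma(k-i) = c_k,
  c_k = sigma^2 * sum_{j=k..q} theta_j psi_{j-k}   (c_k = 0 for k > q),
using gamma(-m) = gamma(m).
Pure AR (q = 0): c_0 = sigma^2 = 1, c_k = 0 for k >= 1.
Equations for k = 0 and k = 1 (AR order 1):
  gamma(0) = phi_1 gamma(1) + c_0
  gamma(1) = phi_1 gamma(0) + c_1
Substituting the second into the first: gamma(0) (1 - phi_1^2) = c_0 + phi_1 c_1, so
  gamma(0) = c_0 / (1 - phi_1^2) = 1 / (1 - (-0.11)^2) = 1 / 0.9879 = 1.012248.
  gamma(1) = phi_1 gamma(0) = (-0.11)(1.012248) = -0.111347.
Therefore gamma(1) = -0.1113 (to 4 decimal places).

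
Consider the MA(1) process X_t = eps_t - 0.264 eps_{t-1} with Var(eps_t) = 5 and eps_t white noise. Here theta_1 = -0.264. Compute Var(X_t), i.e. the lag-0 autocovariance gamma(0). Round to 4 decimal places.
\gamma(0) = 5.3485

For an MA(q) process X_t = eps_t + sum_i theta_i eps_{t-i} with
Var(eps_t) = sigma^2, the variance is
  gamma(0) = sigma^2 * (1 + sum_i theta_i^2).
  sum_i theta_i^2 = (-0.264)^2 = 0.069696.
  gamma(0) = 5 * (1 + 0.069696) = 5 * 1.069696 = 5.34848, which rounds to 5.3485.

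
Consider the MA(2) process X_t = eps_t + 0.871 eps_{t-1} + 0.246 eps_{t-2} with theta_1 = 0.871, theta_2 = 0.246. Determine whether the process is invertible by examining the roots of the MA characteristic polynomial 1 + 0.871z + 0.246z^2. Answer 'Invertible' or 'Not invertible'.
\text{Invertible}

The MA(q) characteristic polynomial is P(z) = 1 + 0.871z + 0.246z^2.
Invertibility requires all roots to lie outside the unit circle, i.e. |z| > 1 for every root.
Set 1 + (0.871) z + (0.246) z^2 = 0, i.e. a z^2 + b z + c = 0 with a = 0.246, b = 0.871, c = 1.
Discriminant D = b^2 - 4ac = (0.871)^2 - 4*(0.246)*1 = 0.758641 - (0.984) = -0.225359.
D < 0, so the roots are the complex-conjugate pair z = (-b +/- i sqrt(-D)) / (2a) = -1.7703 +/- 0.9649i.
For a conjugate pair |z|^2 = z * conj(z) = (product of roots) = c/a = 1/(0.246) = 4.065041, so |z| = sqrt(4.065041) = 2.0162 for both roots.
Moduli of all roots: 2.0162, 2.0162.
All moduli strictly greater than 1? Yes.
Verdict: Invertible.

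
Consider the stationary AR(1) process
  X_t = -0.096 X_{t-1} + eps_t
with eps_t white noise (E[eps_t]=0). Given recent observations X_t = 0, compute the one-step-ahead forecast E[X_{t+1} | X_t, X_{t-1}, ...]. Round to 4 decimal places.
E[X_{t+1} \mid \mathcal F_t] = 0.0000

For an AR(p) model X_t = c + sum_i phi_i X_{t-i} + eps_t, the
one-step-ahead conditional mean is
  E[X_{t+1} | X_t, ...] = c + sum_i phi_i X_{t+1-i}.
Substitute known values:
  E[X_{t+1} | ...] = (-0.096) * (0)
                   = 0.0000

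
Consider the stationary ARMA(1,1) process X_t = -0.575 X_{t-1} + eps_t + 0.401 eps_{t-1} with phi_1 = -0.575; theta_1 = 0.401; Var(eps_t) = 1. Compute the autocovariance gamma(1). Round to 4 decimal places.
\gamma(1) = -0.2000

Multiply the model equation by X_{t-k} and take expectations. With theta_0 = psi_0 = 1 and psi_j the MA(infinity) weights, this gives
  gamma(k) - sum_i phi_i gamma(k-i) = c_k,
  c_k = sigma^2 * sum_{j=k..q} theta_j psi_{j-k}   (c_k = 0 for k > q),
using gamma(-m) = gamma(m).
psi-weights needed (psi_j = theta_j + sum_i phi_i psi_{j-i}):
  psi_1 = theta_1 + phi_1 = 0.401 + (-0.575) = -0.174
Right-hand sides:
  c_0 = sigma^2 (1 + theta_1 psi_1) = 1 * (1 + (0.401)(-0.174)) = 1 * 0.930226 = 0.930226
  c_1 = sigma^2 theta_1 = 1 * (0.401) = 0.401
  c_2 = 0
Equations for k = 0 and k = 1 (AR order 1):
  gamma(0) = phi_1 gamma(1) + c_0
  gamma(1) = phi_1 gamma(0) + c_1
Substituting the second into the first: gamma(0) (1 - phi_1^2) = c_0 + phi_1 c_1, so
  gamma(0) = (c_0 + phi_1 c_1) / (1 - phi_1^2) = (0.930226 + (-0.575)(0.401)) / (1 - (-0.575)^2) = 0.699651 / 0.669375 = 1.04523.
  gamma(1) = phi_1 gamma(0) + c_1 = (-0.575)(1.04523) + (0.401) = -0.200007.
Therefore gamma(1) = -0.2000 (to 4 decimal places).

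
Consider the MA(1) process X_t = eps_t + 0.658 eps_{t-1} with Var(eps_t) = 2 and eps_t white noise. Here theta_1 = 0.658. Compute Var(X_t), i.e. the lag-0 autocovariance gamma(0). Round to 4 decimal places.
\gamma(0) = 2.8659

For an MA(q) process X_t = eps_t + sum_i theta_i eps_{t-i} with
Var(eps_t) = sigma^2, the variance is
  gamma(0) = sigma^2 * (1 + sum_i theta_i^2).
  sum_i theta_i^2 = (0.658)^2 = 0.432964.
  gamma(0) = 2 * (1 + 0.432964) = 2 * 1.432964 = 2.865928, which rounds to 2.8659.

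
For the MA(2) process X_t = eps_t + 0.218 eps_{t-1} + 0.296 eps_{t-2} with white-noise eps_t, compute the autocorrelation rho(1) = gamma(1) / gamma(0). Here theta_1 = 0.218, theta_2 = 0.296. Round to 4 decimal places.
\rho(1) = 0.2489

For an MA(q) process with theta_0 = 1, the autocovariance is
  gamma(k) = sigma^2 * sum_{i=0..q-k} theta_i * theta_{i+k},
and rho(k) = gamma(k) / gamma(0). Sigma^2 cancels.
  numerator   = (1)*(0.218) + (0.218)*(0.296) = 0.282528.
  denominator = (1)^2 + (0.218)^2 + (0.296)^2 = 1.13514.
  rho(1) = 0.282528 / 1.13514 = 0.2489.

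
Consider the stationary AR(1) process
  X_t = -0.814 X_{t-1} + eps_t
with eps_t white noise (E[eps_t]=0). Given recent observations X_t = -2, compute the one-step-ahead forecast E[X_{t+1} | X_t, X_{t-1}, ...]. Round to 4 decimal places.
E[X_{t+1} \mid \mathcal F_t] = 1.6280

For an AR(p) model X_t = c + sum_i phi_i X_{t-i} + eps_t, the
one-step-ahead conditional mean is
  E[X_{t+1} | X_t, ...] = c + sum_i phi_i X_{t+1-i}.
Substitute known values:
  E[X_{t+1} | ...] = (-0.814) * (-2)
                   = 1.6280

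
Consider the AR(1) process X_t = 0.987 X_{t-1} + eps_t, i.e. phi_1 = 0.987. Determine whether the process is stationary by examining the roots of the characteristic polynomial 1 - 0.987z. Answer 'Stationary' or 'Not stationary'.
\text{Stationary}

The AR(p) characteristic polynomial is P(z) = 1 - 0.987z.
Stationarity requires all roots to lie outside the unit circle, i.e. |z| > 1 for every root.
This is linear in z: 1 + (-0.987) z = 0  =>  z = -1/(-0.987) = 1.013171,  |z| = 1.013171.
Moduli of all roots: 1.0132.
All moduli strictly greater than 1? Yes.
Verdict: Stationary.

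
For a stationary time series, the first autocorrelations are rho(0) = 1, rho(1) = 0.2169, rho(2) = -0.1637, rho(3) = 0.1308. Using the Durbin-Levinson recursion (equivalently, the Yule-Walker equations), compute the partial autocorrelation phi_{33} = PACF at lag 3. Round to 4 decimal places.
\phi_{33} = 0.2451

The PACF at lag k is phi_{kk}, the last component of the solution
to the Yule-Walker system G_k phi = r_k where
  (G_k)_{ij} = rho(|i - j|), (r_k)_i = rho(i), i,j = 1..k.
Equivalently, Durbin-Levinson gives phi_{kk} iteratively:
  phi_{11} = rho(1)
  phi_{kk} = [rho(k) - sum_{j=1..k-1} phi_{k-1,j} rho(k-j)]
            / [1 - sum_{j=1..k-1} phi_{k-1,j} rho(j)],
  phi_{k,j} = phi_{k-1,j} - phi_{kk} phi_{k-1,k-j},  j = 1..k-1.
Step k = 1:
  phi_11 = rho(1) = 0.2169.
Step k = 2:
  phi_22 = [rho(2) - phi_11 rho(1)] / [1 - phi_11 rho(1)] = [-0.1637 - (0.2169)(0.2169)] / [1 - (0.2169)(0.2169)]
         = -0.21074561 / 0.95295439 = -0.22115.
  Update: phi_21 = phi_11 - phi_22 phi_11 = 0.2169 - (-0.22115)(0.2169) = 0.264867.
Step k = 3:
  phi_33 = [rho(3) - phi_21 rho(2) - phi_22 rho(1)] / [1 - phi_21 rho(1) - phi_22 rho(2)]
    numerator   = 0.1308 - (0.264867)(-0.1637) - (-0.22115)(0.2169) = 0.22212617
    denominator = 1 - (0.264867)(0.2169) - (-0.22115)(-0.1637) = 0.90634805
  phi_33 = 0.22212617 / 0.90634805 = 0.2451.
Therefore phi_{33} = 0.2451.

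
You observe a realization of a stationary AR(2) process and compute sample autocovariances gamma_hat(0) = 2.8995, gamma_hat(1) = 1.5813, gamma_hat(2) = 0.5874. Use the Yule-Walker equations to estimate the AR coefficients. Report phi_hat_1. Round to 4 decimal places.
\hat\phi_{1} = 0.6190

The Yule-Walker equations for an AR(p) process read, in matrix form,
  Gamma_p phi = r_p,   with   (Gamma_p)_{ij} = gamma(|i - j|),
                       (r_p)_i = gamma(i),   i,j = 1..p.
Substitute the sample gammas (Toeplitz matrix and right-hand side of size 2):
  Gamma_p = [[2.8995, 1.5813], [1.5813, 2.8995]]
  r_p     = [1.5813, 0.5874]
Written out:
  2.8995 phi_1 + 1.5813 phi_2 = 1.5813
  1.5813 phi_1 + 2.8995 phi_2 = 0.5874
Solve by Cramer's rule:
  det = gamma(0)^2 - gamma(1)^2 = (2.8995)^2 - (1.5813)^2 = 8.40710025 - 2.50050969 = 5.90659056
  phi_hat_1 = [gamma(1) gamma(0) - gamma(1) gamma(2)] / det = [(1.5813)(2.8995) - (1.5813)(0.5874)] / 5.90659056 = 3.65612373 / 5.90659056 = 0.619
  phi_hat_2 = [gamma(0) gamma(2) - gamma(1)^2] / det = [(2.8995)(0.5874) - (1.5813)^2] / 5.90659056 = -0.79734339 / 5.90659056 = -0.135
So phi_hat = [0.6190, -0.1350].
Therefore phi_hat_1 = 0.6190.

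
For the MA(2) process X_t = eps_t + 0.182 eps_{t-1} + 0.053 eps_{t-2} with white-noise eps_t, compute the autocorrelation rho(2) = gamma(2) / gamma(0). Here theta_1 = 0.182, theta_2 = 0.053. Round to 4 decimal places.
\rho(2) = 0.0512

For an MA(q) process with theta_0 = 1, the autocovariance is
  gamma(k) = sigma^2 * sum_{i=0..q-k} theta_i * theta_{i+k},
and rho(k) = gamma(k) / gamma(0). Sigma^2 cancels.
  numerator   = (1)*(0.053) = 0.053.
  denominator = (1)^2 + (0.182)^2 + (0.053)^2 = 1.035933.
  rho(2) = 0.053 / 1.035933 = 0.0512.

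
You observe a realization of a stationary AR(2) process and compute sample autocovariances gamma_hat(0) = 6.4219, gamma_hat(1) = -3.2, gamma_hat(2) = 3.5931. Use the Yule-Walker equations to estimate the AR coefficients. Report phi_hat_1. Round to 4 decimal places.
\hat\phi_{1} = -0.2920

The Yule-Walker equations for an AR(p) process read, in matrix form,
  Gamma_p phi = r_p,   with   (Gamma_p)_{ij} = gamma(|i - j|),
                       (r_p)_i = gamma(i),   i,j = 1..p.
Substitute the sample gammas (Toeplitz matrix and right-hand side of size 2):
  Gamma_p = [[6.4219, -3.2], [-3.2, 6.4219]]
  r_p     = [-3.2, 3.5931]
Written out:
  6.4219 phi_1 - 3.2 phi_2 = -3.2
  -3.2 phi_1 + 6.4219 phi_2 = 3.5931
Solve by Cramer's rule:
  det = gamma(0)^2 - gamma(1)^2 = (6.4219)^2 - (-3.2)^2 = 41.24079961 - 10.24 = 31.00079961
  phi_hat_1 = [gamma(1) gamma(0) - gamma(1) gamma(2)] / det = [(-3.2)(6.4219) - (-3.2)(3.5931)] / 31.00079961 = -9.05216 / 31.00079961 = -0.292
  phi_hat_2 = [gamma(0) gamma(2) - gamma(1)^2] / det = [(6.4219)(3.5931) - (-3.2)^2] / 31.00079961 = 12.83452889 / 31.00079961 = 0.414
So phi_hat = [-0.2920, 0.4140].
Therefore phi_hat_1 = -0.2920.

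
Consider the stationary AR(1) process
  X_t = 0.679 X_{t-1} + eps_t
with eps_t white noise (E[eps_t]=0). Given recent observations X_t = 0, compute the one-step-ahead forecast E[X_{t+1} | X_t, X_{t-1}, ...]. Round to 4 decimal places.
E[X_{t+1} \mid \mathcal F_t] = 0.0000

For an AR(p) model X_t = c + sum_i phi_i X_{t-i} + eps_t, the
one-step-ahead conditional mean is
  E[X_{t+1} | X_t, ...] = c + sum_i phi_i X_{t+1-i}.
Substitute known values:
  E[X_{t+1} | ...] = (0.679) * (0)
                   = 0.0000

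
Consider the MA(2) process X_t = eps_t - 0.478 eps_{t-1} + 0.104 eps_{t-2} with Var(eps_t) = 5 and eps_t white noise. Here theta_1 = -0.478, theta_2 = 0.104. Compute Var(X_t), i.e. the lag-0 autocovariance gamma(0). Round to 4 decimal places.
\gamma(0) = 6.1965

For an MA(q) process X_t = eps_t + sum_i theta_i eps_{t-i} with
Var(eps_t) = sigma^2, the variance is
  gamma(0) = sigma^2 * (1 + sum_i theta_i^2).
  sum_i theta_i^2 = (-0.478)^2 + (0.104)^2 = 0.228484 + 0.010816 = 0.2393.
  gamma(0) = 5 * (1 + 0.2393) = 5 * 1.2393 = 6.1965.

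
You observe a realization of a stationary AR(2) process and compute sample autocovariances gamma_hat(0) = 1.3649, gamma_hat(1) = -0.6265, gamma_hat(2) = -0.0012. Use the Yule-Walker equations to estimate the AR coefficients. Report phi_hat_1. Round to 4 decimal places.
\hat\phi_{1} = -0.5820

The Yule-Walker equations for an AR(p) process read, in matrix form,
  Gamma_p phi = r_p,   with   (Gamma_p)_{ij} = gamma(|i - j|),
                       (r_p)_i = gamma(i),   i,j = 1..p.
Substitute the sample gammas (Toeplitz matrix and right-hand side of size 2):
  Gamma_p = [[1.3649, -0.6265], [-0.6265, 1.3649]]
  r_p     = [-0.6265, -0.0012]
Written out:
  1.3649 phi_1 - 0.6265 phi_2 = -0.6265
  -0.6265 phi_1 + 1.3649 phi_2 = -0.0012
Solve by Cramer's rule:
  det = gamma(0)^2 - gamma(1)^2 = (1.3649)^2 - (-0.6265)^2 = 1.86295201 - 0.39250225 = 1.47044976
  phi_hat_1 = [gamma(1) gamma(0) - gamma(1) gamma(2)] / det = [(-0.6265)(1.3649) - (-0.6265)(-0.0012)] / 1.47044976 = -0.85586165 / 1.47044976 = -0.582
  phi_hat_2 = [gamma(0) gamma(2) - gamma(1)^2] / det = [(1.3649)(-0.0012) - (-0.6265)^2] / 1.47044976 = -0.39414013 / 1.47044976 = -0.268
So phi_hat = [-0.5820, -0.2680].
Therefore phi_hat_1 = -0.5820.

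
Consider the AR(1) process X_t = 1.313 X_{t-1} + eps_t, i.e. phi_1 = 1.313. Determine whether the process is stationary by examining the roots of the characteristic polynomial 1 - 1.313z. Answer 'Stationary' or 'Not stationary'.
\text{Not stationary}

The AR(p) characteristic polynomial is P(z) = 1 - 1.313z.
Stationarity requires all roots to lie outside the unit circle, i.e. |z| > 1 for every root.
This is linear in z: 1 + (-1.313) z = 0  =>  z = -1/(-1.313) = 0.761615,  |z| = 0.761615.
Moduli of all roots: 0.7616.
All moduli strictly greater than 1? No.
Verdict: Not stationary.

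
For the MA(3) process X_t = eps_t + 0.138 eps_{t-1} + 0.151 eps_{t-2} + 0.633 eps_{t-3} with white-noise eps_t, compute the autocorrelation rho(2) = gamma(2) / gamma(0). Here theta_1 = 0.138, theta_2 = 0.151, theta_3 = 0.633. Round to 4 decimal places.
\rho(2) = 0.1652

For an MA(q) process with theta_0 = 1, the autocovariance is
  gamma(k) = sigma^2 * sum_{i=0..q-k} theta_i * theta_{i+k},
and rho(k) = gamma(k) / gamma(0). Sigma^2 cancels.
  numerator   = (1)*(0.151) + (0.138)*(0.633) = 0.238354.
  denominator = (1)^2 + (0.138)^2 + (0.151)^2 + (0.633)^2 = 1.442534.
  rho(2) = 0.238354 / 1.442534 = 0.1652.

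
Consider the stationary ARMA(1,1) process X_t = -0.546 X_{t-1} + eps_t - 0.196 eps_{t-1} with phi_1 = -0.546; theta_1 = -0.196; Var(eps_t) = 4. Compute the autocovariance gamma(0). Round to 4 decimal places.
\gamma(0) = 7.1376

Multiply the model equation by X_{t-k} and take expectations. With theta_0 = psi_0 = 1 and psi_j the MA(infinity) weights, this gives
  gamma(k) - sum_i phi_i gamma(k-i) = c_k,
  c_k = sigma^2 * sum_{j=k..q} theta_j psi_{j-k}   (c_k = 0 for k > q),
using gamma(-m) = gamma(m).
psi-weights needed (psi_j = theta_j + sum_i phi_i psi_{j-i}):
  psi_1 = theta_1 + phi_1 = -0.196 + (-0.546) = -0.742
Right-hand sides:
  c_0 = sigma^2 (1 + theta_1 psi_1) = 4 * (1 + (-0.196)(-0.742)) = 4 * 1.145432 = 4.581728
  c_1 = sigma^2 theta_1 = 4 * (-0.196) = -0.784
  c_2 = 0
Equations for k = 0 and k = 1 (AR order 1):
  gamma(0) = phi_1 gamma(1) + c_0
  gamma(1) = phi_1 gamma(0) + c_1
Substituting the second into the first: gamma(0) (1 - phi_1^2) = c_0 + phi_1 c_1, so
  gamma(0) = (c_0 + phi_1 c_1) / (1 - phi_1^2) = (4.581728 + (-0.546)(-0.784)) / (1 - (-0.546)^2) = 5.009792 / 0.701884 = 7.137635.
Therefore gamma(0) = 7.1376 (to 4 decimal places).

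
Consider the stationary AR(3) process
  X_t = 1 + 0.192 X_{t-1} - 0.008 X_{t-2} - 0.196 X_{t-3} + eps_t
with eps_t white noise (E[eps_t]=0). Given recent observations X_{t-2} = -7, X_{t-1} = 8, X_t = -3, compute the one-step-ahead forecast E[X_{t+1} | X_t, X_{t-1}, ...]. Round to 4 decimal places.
E[X_{t+1} \mid \mathcal F_t] = 1.7320

For an AR(p) model X_t = c + sum_i phi_i X_{t-i} + eps_t, the
one-step-ahead conditional mean is
  E[X_{t+1} | X_t, ...] = c + sum_i phi_i X_{t+1-i}.
Substitute known values:
  E[X_{t+1} | ...] = 1 + (0.192) * (-3) + (-0.008) * (8) + (-0.196) * (-7)
                   = 1.7320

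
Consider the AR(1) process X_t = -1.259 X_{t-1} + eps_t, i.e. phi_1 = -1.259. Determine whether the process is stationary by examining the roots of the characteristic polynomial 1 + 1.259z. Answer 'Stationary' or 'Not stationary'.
\text{Not stationary}

The AR(p) characteristic polynomial is P(z) = 1 + 1.259z.
Stationarity requires all roots to lie outside the unit circle, i.e. |z| > 1 for every root.
This is linear in z: 1 + (1.259) z = 0  =>  z = -1/(1.259) = -0.794281,  |z| = 0.794281.
Moduli of all roots: 0.7943.
All moduli strictly greater than 1? No.
Verdict: Not stationary.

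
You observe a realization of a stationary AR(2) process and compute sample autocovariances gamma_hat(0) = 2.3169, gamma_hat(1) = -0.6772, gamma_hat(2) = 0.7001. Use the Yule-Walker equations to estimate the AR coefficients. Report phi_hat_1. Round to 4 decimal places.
\hat\phi_{1} = -0.2230

The Yule-Walker equations for an AR(p) process read, in matrix form,
  Gamma_p phi = r_p,   with   (Gamma_p)_{ij} = gamma(|i - j|),
                       (r_p)_i = gamma(i),   i,j = 1..p.
Substitute the sample gammas (Toeplitz matrix and right-hand side of size 2):
  Gamma_p = [[2.3169, -0.6772], [-0.6772, 2.3169]]
  r_p     = [-0.6772, 0.7001]
Written out:
  2.3169 phi_1 - 0.6772 phi_2 = -0.6772
  -0.6772 phi_1 + 2.3169 phi_2 = 0.7001
Solve by Cramer's rule:
  det = gamma(0)^2 - gamma(1)^2 = (2.3169)^2 - (-0.6772)^2 = 5.36802561 - 0.45859984 = 4.90942577
  phi_hat_1 = [gamma(1) gamma(0) - gamma(1) gamma(2)] / det = [(-0.6772)(2.3169) - (-0.6772)(0.7001)] / 4.90942577 = -1.09489696 / 4.90942577 = -0.223
  phi_hat_2 = [gamma(0) gamma(2) - gamma(1)^2] / det = [(2.3169)(0.7001) - (-0.6772)^2] / 4.90942577 = 1.16346185 / 4.90942577 = 0.237
So phi_hat = [-0.2230, 0.2370].
Therefore phi_hat_1 = -0.2230.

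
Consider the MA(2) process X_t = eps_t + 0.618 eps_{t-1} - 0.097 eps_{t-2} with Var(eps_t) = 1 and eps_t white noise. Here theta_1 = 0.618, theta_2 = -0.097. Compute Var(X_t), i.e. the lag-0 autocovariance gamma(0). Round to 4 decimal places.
\gamma(0) = 1.3913

For an MA(q) process X_t = eps_t + sum_i theta_i eps_{t-i} with
Var(eps_t) = sigma^2, the variance is
  gamma(0) = sigma^2 * (1 + sum_i theta_i^2).
  sum_i theta_i^2 = (0.618)^2 + (-0.097)^2 = 0.381924 + 0.009409 = 0.391333.
  gamma(0) = 1 * (1 + 0.391333) = 1 * 1.391333 = 1.391333, which rounds to 1.3913.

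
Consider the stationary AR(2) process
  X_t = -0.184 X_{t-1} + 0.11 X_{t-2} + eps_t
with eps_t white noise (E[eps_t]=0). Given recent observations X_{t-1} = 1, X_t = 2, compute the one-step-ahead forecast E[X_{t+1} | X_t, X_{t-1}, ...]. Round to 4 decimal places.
E[X_{t+1} \mid \mathcal F_t] = -0.2580

For an AR(p) model X_t = c + sum_i phi_i X_{t-i} + eps_t, the
one-step-ahead conditional mean is
  E[X_{t+1} | X_t, ...] = c + sum_i phi_i X_{t+1-i}.
Substitute known values:
  E[X_{t+1} | ...] = (-0.184) * (2) + (0.11) * (1)
                   = -0.2580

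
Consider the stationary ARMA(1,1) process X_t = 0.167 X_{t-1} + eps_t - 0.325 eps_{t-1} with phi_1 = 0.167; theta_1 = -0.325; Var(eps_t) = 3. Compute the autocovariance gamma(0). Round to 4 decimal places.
\gamma(0) = 3.0770

Multiply the model equation by X_{t-k} and take expectations. With theta_0 = psi_0 = 1 and psi_j the MA(infinity) weights, this gives
  gamma(k) - sum_i phi_i gamma(k-i) = c_k,
  c_k = sigma^2 * sum_{j=k..q} theta_j psi_{j-k}   (c_k = 0 for k > q),
using gamma(-m) = gamma(m).
psi-weights needed (psi_j = theta_j + sum_i phi_i psi_{j-i}):
  psi_1 = theta_1 + phi_1 = -0.325 + (0.167) = -0.158
Right-hand sides:
  c_0 = sigma^2 (1 + theta_1 psi_1) = 3 * (1 + (-0.325)(-0.158)) = 3 * 1.05135 = 3.15405
  c_1 = sigma^2 theta_1 = 3 * (-0.325) = -0.975
  c_2 = 0
Equations for k = 0 and k = 1 (AR order 1):
  gamma(0) = phi_1 gamma(1) + c_0
  gamma(1) = phi_1 gamma(0) + c_1
Substituting the second into the first: gamma(0) (1 - phi_1^2) = c_0 + phi_1 c_1, so
  gamma(0) = (c_0 + phi_1 c_1) / (1 - phi_1^2) = (3.15405 + (0.167)(-0.975)) / (1 - (0.167)^2) = 2.991225 / 0.972111 = 3.077041.
Therefore gamma(0) = 3.0770 (to 4 decimal places).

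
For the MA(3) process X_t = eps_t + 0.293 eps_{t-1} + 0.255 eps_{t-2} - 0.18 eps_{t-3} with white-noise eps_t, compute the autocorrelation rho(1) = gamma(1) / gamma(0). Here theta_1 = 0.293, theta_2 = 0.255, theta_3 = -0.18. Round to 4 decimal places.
\rho(1) = 0.2720

For an MA(q) process with theta_0 = 1, the autocovariance is
  gamma(k) = sigma^2 * sum_{i=0..q-k} theta_i * theta_{i+k},
and rho(k) = gamma(k) / gamma(0). Sigma^2 cancels.
  numerator   = (1)*(0.293) + (0.293)*(0.255) + (0.255)*(-0.18) = 0.321815.
  denominator = (1)^2 + (0.293)^2 + (0.255)^2 + (-0.18)^2 = 1.183274.
  rho(1) = 0.321815 / 1.183274 = 0.2720.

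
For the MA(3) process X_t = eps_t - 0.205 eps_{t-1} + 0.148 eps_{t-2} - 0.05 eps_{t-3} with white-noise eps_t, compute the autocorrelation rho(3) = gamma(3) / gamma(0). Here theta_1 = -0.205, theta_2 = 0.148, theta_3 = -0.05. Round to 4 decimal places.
\rho(3) = -0.0469

For an MA(q) process with theta_0 = 1, the autocovariance is
  gamma(k) = sigma^2 * sum_{i=0..q-k} theta_i * theta_{i+k},
and rho(k) = gamma(k) / gamma(0). Sigma^2 cancels.
  numerator   = (1)*(-0.05) = -0.05.
  denominator = (1)^2 + (-0.205)^2 + (0.148)^2 + (-0.05)^2 = 1.066429.
  rho(3) = -0.05 / 1.066429 = -0.0469.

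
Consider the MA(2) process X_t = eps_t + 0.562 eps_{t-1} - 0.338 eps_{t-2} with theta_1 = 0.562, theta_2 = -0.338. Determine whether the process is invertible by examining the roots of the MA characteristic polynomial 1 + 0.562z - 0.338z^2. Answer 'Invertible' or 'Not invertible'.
\text{Invertible}

The MA(q) characteristic polynomial is P(z) = 1 + 0.562z - 0.338z^2.
Invertibility requires all roots to lie outside the unit circle, i.e. |z| > 1 for every root.
Set 1 + (0.562) z + (-0.338) z^2 = 0, i.e. a z^2 + b z + c = 0 with a = -0.338, b = 0.562, c = 1.
Discriminant D = b^2 - 4ac = (0.562)^2 - 4*(-0.338)*1 = 0.315844 - (-1.352) = 1.667844.
D >= 0, so the roots are real: z = (-b +/- sqrt(D)) / (2a) = (-0.562 +/- 1.29145) / (-0.676).
  z_1 = (-0.562 + 1.29145) / (-0.676) = -1.0791,   |z_1| = 1.0791.
  z_2 = (-0.562 - 1.29145) / (-0.676) = 2.7418,   |z_2| = 2.7418.
Moduli of all roots: 1.0791, 2.7418.
All moduli strictly greater than 1? Yes.
Verdict: Invertible.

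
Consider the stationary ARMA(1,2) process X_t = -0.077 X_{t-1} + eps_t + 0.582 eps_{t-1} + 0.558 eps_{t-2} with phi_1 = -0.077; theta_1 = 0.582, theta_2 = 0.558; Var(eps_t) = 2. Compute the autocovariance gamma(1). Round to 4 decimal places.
\gamma(1) = 1.4926

Multiply the model equation by X_{t-k} and take expectations. With theta_0 = psi_0 = 1 and psi_j the MA(infinity) weights, this gives
  gamma(k) - sum_i phi_i gamma(k-i) = c_k,
  c_k = sigma^2 * sum_{j=k..q} theta_j psi_{j-k}   (c_k = 0 for k > q),
using gamma(-m) = gamma(m).
psi-weights needed (psi_j = theta_j + sum_i phi_i psi_{j-i}):
  psi_1 = theta_1 + phi_1 = 0.582 + (-0.077) = 0.505
  psi_2 = theta_2 + phi_1 psi_1 = 0.558 + (-0.077)(0.505) = 0.519115
Right-hand sides:
  c_0 = sigma^2 (1 + theta_1 psi_1 + theta_2 psi_2) = 2 * (1 + (0.582)(0.505) + (0.558)(0.519115)) = 2 * 1.583576 = 3.167152
  c_1 = sigma^2 (theta_1 + theta_2 psi_1) = 2 * (0.582 + (0.558)(0.505)) = 1.72758
  c_2 = sigma^2 theta_2 = 2 * (0.558) = 1.116
Equations for k = 0 and k = 1 (AR order 1):
  gamma(0) = phi_1 gamma(1) + c_0
  gamma(1) = phi_1 gamma(0) + c_1
Substituting the second into the first: gamma(0) (1 - phi_1^2) = c_0 + phi_1 c_1, so
  gamma(0) = (c_0 + phi_1 c_1) / (1 - phi_1^2) = (3.167152 + (-0.077)(1.72758)) / (1 - (-0.077)^2) = 3.034129 / 0.994071 = 3.052225.
  gamma(1) = phi_1 gamma(0) + c_1 = (-0.077)(3.052225) + (1.72758) = 1.492559.
Therefore gamma(1) = 1.4926 (to 4 decimal places).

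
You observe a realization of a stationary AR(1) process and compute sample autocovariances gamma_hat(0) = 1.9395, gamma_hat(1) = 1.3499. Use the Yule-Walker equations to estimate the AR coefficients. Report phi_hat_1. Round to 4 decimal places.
\hat\phi_{1} = 0.6960

The Yule-Walker equations for an AR(p) process read, in matrix form,
  Gamma_p phi = r_p,   with   (Gamma_p)_{ij} = gamma(|i - j|),
                       (r_p)_i = gamma(i),   i,j = 1..p.
Substitute the sample gammas (Toeplitz matrix and right-hand side of size 1):
  Gamma_p = [[1.9395]]
  r_p     = [1.3499]
With p = 1 this is the single equation gamma(0) phi_1 = gamma(1):
  phi_hat_1 = gamma(1) / gamma(0) = 1.3499 / 1.9395 = 0.6960.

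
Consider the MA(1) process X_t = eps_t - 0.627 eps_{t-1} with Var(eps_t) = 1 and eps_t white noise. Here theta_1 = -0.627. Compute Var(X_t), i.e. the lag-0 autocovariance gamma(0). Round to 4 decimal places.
\gamma(0) = 1.3931

For an MA(q) process X_t = eps_t + sum_i theta_i eps_{t-i} with
Var(eps_t) = sigma^2, the variance is
  gamma(0) = sigma^2 * (1 + sum_i theta_i^2).
  sum_i theta_i^2 = (-0.627)^2 = 0.393129.
  gamma(0) = 1 * (1 + 0.393129) = 1 * 1.393129 = 1.393129, which rounds to 1.3931.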